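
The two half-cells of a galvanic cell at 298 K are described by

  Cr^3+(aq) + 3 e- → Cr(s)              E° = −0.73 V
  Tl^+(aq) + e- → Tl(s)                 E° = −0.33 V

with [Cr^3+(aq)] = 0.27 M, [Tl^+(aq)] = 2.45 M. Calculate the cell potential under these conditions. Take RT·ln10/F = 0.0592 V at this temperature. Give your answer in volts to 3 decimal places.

The Tl⁺/Tl couple has the more positive E°, so it is the cathode; Cr³⁺/Cr is the anode.
The standard potential is −0.33 − (−0.73) = +0.40 V and the balanced reaction transfers n = 3 electrons.
The balanced reaction is 3 Tl^+(aq) + Cr(s) → 3 Tl(s) + Cr^3+(aq), so Q = [Cr^3+(aq)] / [Tl^+(aq)]^3 = 0.0184 and log Q = −1.736.
Applying E = E° − (RT ln10/nF)·log Q gives +0.40 − (0.0592/3)(−1.736) = +0.434 V.

+0.434 V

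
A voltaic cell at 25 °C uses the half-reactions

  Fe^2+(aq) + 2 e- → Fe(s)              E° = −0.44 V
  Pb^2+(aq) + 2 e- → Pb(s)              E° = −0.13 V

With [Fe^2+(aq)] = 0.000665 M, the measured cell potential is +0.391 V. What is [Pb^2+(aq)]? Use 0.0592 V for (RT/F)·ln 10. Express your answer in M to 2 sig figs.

0.36 M

With Pb²⁺/Pb at the cathode and Fe²⁺/Fe at the anode, E°cell = −0.13 − (−0.44) = +0.31 V (n = 2).
From the Nernst equation, log Q = n(E° − E)/0.0592 = 2·(+0.31 − (+0.391))/0.0592 = −2.736.
For Pb^2+(aq) + Fe(s) → Pb(s) + Fe^2+(aq), the reaction quotient is Q = [Fe^2+(aq)] / [Pb^2+(aq)].
Substituting the known concentrations and solving, log [Pb^2+(aq)] = −0.441 and [Pb^2+(aq)] = 0.36 M.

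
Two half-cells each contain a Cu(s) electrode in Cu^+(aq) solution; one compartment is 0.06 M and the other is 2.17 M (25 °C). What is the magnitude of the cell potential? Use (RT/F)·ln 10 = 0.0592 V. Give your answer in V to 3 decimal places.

For a concentration cell E°cell = 0, since both electrodes use the same couple.
The compartment with the higher Cu^+(aq) concentration (2.17 M) acts as the cathode; ions are reduced there and produced at the dilute (0.06 M) anode.
With n = 1, Ecell = −(0.0592/1)·log([dilute]/[conc]) = −(0.0592/1)·log(0.06/2.17) = +0.092 V.

0.092 V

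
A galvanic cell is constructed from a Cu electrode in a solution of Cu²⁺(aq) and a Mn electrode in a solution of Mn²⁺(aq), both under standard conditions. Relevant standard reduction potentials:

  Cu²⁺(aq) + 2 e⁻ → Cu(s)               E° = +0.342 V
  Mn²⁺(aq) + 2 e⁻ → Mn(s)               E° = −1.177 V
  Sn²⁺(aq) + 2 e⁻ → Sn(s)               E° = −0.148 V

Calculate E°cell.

The Cu²⁺/Cu couple has the higher E°, so Cu ion is reduced (cathode) and Mn is oxidized (anode).
E°cell = E°(cathode) − E°(anode) = +0.342 − (−1.177) = +1.519 V.

+1.519 V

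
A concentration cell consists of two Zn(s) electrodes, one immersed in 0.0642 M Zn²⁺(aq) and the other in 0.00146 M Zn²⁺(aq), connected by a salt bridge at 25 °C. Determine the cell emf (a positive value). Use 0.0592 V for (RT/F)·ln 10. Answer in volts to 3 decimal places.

For a concentration cell E°cell = 0, since both electrodes use the same couple.
The compartment with the higher Zn²⁺(aq) concentration (0.0642 M) acts as the cathode; ions are reduced there and produced at the dilute (0.00146 M) anode.
With n = 2, Ecell = −(0.0592/2)·log([dilute]/[conc]) = −(0.0592/2)·log(0.00146/0.0642) = +0.049 V.

0.049 V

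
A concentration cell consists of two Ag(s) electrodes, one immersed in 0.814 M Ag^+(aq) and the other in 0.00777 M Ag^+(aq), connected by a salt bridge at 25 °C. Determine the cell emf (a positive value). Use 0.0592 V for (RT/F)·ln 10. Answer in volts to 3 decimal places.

0.120 V

For a concentration cell E°cell = 0, since both electrodes use the same couple.
The compartment with the higher Ag^+(aq) concentration (0.814 M) acts as the cathode; ions are reduced there and produced at the dilute (0.00777 M) anode.
With n = 1, Ecell = −(0.0592/1)·log([dilute]/[conc]) = −(0.0592/1)·log(0.00777/0.814) = +0.120 V.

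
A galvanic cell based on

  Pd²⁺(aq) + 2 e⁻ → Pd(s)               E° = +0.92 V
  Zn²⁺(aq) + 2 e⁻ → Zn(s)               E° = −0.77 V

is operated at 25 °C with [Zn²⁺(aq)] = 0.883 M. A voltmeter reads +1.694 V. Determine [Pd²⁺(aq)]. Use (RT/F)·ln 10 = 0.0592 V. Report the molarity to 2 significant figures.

1.2 M

The Pd²⁺/Pd couple has the larger reduction potential, so it is the cathode: E°cell = +0.92 − (−0.77) = +1.69 V and n = 2.
Since E = E° − (0.0592/n)·log Q, log Q = n(E° − E)/0.0592 = −0.135.
Balancing electrons gives Pd²⁺(aq) + Zn(s) → Pd(s) + Zn²⁺(aq); thus Q = [Zn²⁺(aq)] / [Pd²⁺(aq)].
Isolating [Pd²⁺(aq)] in Q = 10^{−0.135} yields log [Pd²⁺(aq)] = 0.081, i.e. 1.2 M.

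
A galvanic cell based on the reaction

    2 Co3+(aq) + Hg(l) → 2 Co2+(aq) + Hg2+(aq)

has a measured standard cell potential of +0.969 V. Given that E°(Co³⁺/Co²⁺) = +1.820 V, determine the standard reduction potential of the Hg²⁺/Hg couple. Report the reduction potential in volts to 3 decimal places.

+0.851 V

In the reaction as written the Co³⁺/Co²⁺ couple is reduced (cathode) and Hg²⁺/Hg is oxidized (anode), so E°cell = E°(Co³⁺/Co²⁺) − E°(Hg²⁺/Hg).
E°(Hg²⁺/Hg) = E°(cathode) − E°cell = +1.820 − (+0.969) = +0.851 V.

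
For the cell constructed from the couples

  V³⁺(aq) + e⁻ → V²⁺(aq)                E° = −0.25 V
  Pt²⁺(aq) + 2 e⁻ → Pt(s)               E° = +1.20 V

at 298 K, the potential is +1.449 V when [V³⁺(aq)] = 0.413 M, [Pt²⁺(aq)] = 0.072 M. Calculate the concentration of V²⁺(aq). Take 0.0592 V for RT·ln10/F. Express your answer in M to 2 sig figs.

1.5 M

The Pt²⁺/Pt couple has the larger reduction potential, so it is the cathode: E°cell = +1.20 − (−0.25) = +1.45 V and n = 2.
Since E = E° − (0.0592/n)·log Q, log Q = n(E° − E)/0.0592 = 0.034.
The balanced reaction is Pt²⁺(aq) + 2 V²⁺(aq) → Pt(s) + 2 V³⁺(aq), so Q = [V³⁺(aq)]^2 / ([Pt²⁺(aq)]·[V²⁺(aq)]^2).
Substituting the known concentrations and solving, log [V²⁺(aq)] = 0.170 and [V²⁺(aq)] = 1.5 M.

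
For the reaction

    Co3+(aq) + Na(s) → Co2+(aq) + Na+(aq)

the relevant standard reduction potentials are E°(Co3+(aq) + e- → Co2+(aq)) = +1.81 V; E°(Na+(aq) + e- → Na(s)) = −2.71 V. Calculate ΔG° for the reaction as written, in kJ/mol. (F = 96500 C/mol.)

−436 kJ/mol

In the reaction as written Co3+(aq) is reduced, so the Co³⁺/Co²⁺ couple is the cathode and Na⁺/Na is the anode.
E°cell = +1.81 − (−2.71) = +4.52 V; balancing electrons gives n = 1.
ΔG° = −nFE°cell = −(1)(96500)(+4.52) J/mol = −436 kJ/mol.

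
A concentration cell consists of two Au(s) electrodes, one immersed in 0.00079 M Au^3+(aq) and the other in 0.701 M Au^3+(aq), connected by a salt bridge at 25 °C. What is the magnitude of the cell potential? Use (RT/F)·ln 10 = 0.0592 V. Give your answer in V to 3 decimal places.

For a concentration cell E°cell = 0, since both electrodes use the same couple.
The compartment with the higher Au^3+(aq) concentration (0.701 M) acts as the cathode; ions are reduced there and produced at the dilute (0.00079 M) anode.
With n = 3, Ecell = −(0.0592/3)·log([dilute]/[conc]) = −(0.0592/3)·log(0.00079/0.701) = +0.058 V.

0.058 V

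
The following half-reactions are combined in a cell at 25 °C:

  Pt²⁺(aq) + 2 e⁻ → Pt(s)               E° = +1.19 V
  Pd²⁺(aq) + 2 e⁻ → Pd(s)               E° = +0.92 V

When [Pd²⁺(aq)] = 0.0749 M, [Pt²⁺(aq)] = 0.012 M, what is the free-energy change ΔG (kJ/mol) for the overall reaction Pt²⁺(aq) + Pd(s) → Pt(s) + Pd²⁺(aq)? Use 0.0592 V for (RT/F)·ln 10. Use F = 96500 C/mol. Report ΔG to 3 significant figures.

−47.6 kJ/mol

The standard cell potential is +1.19 − (+0.92) = +0.27 V, with n = 2 electrons in the balanced equation.
Here Q = [Pd²⁺(aq)] / [Pt²⁺(aq)] = 6.24 (log Q = 0.795), giving E = +0.27 − (0.0592/2)·(0.795) = +0.2465 V.
ΔG = −nFE = −(2)(96500)(+0.2465) J/mol = −47.6 kJ/mol.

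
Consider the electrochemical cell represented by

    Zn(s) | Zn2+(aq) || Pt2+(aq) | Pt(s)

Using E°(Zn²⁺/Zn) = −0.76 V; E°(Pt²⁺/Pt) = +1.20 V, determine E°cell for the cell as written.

+1.96 V

By convention the left-hand electrode in cell notation is the anode (oxidation) and the right-hand electrode is the cathode (reduction).
E°cell = E°(right) − E°(left) = +1.20 − (−0.76) = +1.96 V.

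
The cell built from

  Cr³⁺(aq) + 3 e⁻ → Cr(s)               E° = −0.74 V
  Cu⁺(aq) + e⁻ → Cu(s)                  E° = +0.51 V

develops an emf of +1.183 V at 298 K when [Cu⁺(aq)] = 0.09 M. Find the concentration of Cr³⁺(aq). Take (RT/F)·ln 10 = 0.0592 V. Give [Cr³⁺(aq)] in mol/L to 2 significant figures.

1.8 M

The Cu⁺/Cu couple has the larger reduction potential, so it is the cathode: E°cell = +0.51 − (−0.74) = +1.25 V and n = 3.
From the Nernst equation, log Q = n(E° − E)/0.0592 = 3·(+1.25 − (+1.183))/0.0592 = 3.395.
Balancing electrons gives 3 Cu⁺(aq) + Cr(s) → 3 Cu(s) + Cr³⁺(aq); thus Q = [Cr³⁺(aq)] / [Cu⁺(aq)]^3.
Substituting the known concentrations and solving, log [Cr³⁺(aq)] = 0.258 and [Cr³⁺(aq)] = 1.8 M.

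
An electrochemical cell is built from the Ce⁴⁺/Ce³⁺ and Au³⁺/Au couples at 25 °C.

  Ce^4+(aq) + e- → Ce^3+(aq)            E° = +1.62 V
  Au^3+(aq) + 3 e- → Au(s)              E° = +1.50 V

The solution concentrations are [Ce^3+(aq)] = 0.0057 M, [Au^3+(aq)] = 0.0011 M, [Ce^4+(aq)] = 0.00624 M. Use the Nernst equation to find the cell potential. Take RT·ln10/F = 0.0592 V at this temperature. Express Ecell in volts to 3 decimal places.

+0.181 V

The Ce⁴⁺/Ce³⁺ couple has the more positive E°, so it is the cathode; Au³⁺/Au is the anode.
E°cell = +1.62 − (+1.50) = +0.12 V, with n = 3 electrons transferred.
The balanced reaction is 3 Ce^4+(aq) + Au(s) → 3 Ce^3+(aq) + Au^3+(aq), so Q = ([Ce^3+(aq)]^3·[Au^3+(aq)]) / [Ce^4+(aq)]^3 = 0.000838 and log Q = −3.077.
Applying E = E° − (RT ln10/nF)·log Q gives +0.12 − (0.0592/3)(−3.077) = +0.181 V.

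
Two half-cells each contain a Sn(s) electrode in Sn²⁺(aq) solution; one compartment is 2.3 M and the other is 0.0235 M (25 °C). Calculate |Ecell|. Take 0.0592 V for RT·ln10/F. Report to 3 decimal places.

0.059 V

For a concentration cell E°cell = 0, since both electrodes use the same couple.
The compartment with the higher Sn²⁺(aq) concentration (2.3 M) acts as the cathode; ions are reduced there and produced at the dilute (0.0235 M) anode.
With n = 2, Ecell = −(0.0592/2)·log([dilute]/[conc]) = −(0.0592/2)·log(0.0235/2.3) = +0.059 V.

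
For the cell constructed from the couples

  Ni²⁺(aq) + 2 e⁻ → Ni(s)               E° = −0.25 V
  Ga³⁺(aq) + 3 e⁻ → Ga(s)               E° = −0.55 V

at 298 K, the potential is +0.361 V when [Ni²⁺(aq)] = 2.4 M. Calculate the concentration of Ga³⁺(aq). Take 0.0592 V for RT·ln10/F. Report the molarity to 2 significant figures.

The Ni²⁺/Ni couple has the larger reduction potential, so it is the cathode: E°cell = −0.25 − (−0.55) = +0.30 V and n = 6.
Rearranging E = E° − (0.0592/n)·log Q gives log Q = 6(+0.30 − (+0.361))/0.0592 = −6.182.
Balancing electrons gives 3 Ni²⁺(aq) + 2 Ga(s) → 3 Ni(s) + 2 Ga³⁺(aq); thus Q = [Ga³⁺(aq)]^2 / [Ni²⁺(aq)]^3.
Solving for the unknown gives log [Ga³⁺(aq)] = −2.521, so [Ga³⁺(aq)] ≈ 0.0030 M.

0.0030 M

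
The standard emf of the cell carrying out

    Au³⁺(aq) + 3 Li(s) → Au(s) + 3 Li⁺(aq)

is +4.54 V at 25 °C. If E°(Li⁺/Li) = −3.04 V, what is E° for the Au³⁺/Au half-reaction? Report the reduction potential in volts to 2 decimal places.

In the reaction as written the Au³⁺/Au couple is reduced (cathode) and Li⁺/Li is oxidized (anode), so E°cell = E°(Au³⁺/Au) − E°(Li⁺/Li).
E°(Au³⁺/Au) = E°cell + E°(anode) = +4.54 + (−3.04) = +1.50 V.

+1.50 V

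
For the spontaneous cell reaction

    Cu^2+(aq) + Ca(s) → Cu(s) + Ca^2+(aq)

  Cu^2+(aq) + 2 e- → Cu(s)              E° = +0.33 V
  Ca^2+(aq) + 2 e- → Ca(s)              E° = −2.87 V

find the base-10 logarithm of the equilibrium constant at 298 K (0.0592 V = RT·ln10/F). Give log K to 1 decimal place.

log K = 108.1

The Cu²⁺/Cu couple is reduced (cathode); E°cell = +0.33 − (−2.87) = +3.20 V with n = 2.
At equilibrium E = 0, so log K = nE°cell / 0.0592 = (2)(+3.20) / 0.0592 = 108.1.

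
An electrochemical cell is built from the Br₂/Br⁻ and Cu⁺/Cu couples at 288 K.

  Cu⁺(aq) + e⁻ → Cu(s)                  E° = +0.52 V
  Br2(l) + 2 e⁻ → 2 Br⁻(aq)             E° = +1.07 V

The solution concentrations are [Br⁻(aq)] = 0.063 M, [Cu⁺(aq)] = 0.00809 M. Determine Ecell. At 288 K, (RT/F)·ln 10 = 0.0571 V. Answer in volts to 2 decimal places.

+0.74 V

Since E°(Br₂/Br⁻) > E°(Cu⁺/Cu), Br₂/Br⁻ serves as the cathode.
E°cell = E°cat − E°an = +1.07 − (+0.52) = +0.55 V; n = 2.
For the overall reaction Br2(l) + 2 Cu(s) → 2 Br⁻(aq) + 2 Cu⁺(aq), Q = [Br⁻(aq)]^2·[Cu⁺(aq)]^2 = 2.6×10^−7, giving log Q = −6.585.
E = E° − (0.0571/n)·log Q = +0.55 − (0.0571/2)(−6.585) = +0.74 V.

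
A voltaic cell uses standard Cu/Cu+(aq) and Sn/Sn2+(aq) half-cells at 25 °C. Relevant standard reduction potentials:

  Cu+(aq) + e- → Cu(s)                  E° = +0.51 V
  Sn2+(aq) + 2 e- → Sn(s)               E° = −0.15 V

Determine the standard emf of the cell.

The Cu⁺/Cu couple has the higher E°, so Cu ion is reduced (cathode) and Sn is oxidized (anode).
E°cell = E°(cathode) − E°(anode) = +0.51 − (−0.15) = +0.66 V.

+0.66 V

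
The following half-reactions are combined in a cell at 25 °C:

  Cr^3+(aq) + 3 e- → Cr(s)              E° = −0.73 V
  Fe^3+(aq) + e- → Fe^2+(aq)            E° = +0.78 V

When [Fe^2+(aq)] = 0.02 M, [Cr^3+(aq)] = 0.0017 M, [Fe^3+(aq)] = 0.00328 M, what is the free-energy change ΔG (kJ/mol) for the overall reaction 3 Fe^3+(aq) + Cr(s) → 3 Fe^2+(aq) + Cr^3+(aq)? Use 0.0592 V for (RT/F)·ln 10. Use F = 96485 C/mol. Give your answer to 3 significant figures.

−439 kJ/mol

With Fe³⁺/Fe²⁺ reduced at the cathode, E°cell = +0.78 − (−0.73) = +1.51 V and n = 3.
Here Q = ([Fe^2+(aq)]^3·[Cr^3+(aq)]) / [Fe^3+(aq)]^3 = 0.385 (log Q = −0.414), giving E = +1.51 − (0.0592/3)·(−0.414) = +1.5182 V.
ΔG = −nFE = −(3)(96485)(+1.5182) J/mol = −439 kJ/mol.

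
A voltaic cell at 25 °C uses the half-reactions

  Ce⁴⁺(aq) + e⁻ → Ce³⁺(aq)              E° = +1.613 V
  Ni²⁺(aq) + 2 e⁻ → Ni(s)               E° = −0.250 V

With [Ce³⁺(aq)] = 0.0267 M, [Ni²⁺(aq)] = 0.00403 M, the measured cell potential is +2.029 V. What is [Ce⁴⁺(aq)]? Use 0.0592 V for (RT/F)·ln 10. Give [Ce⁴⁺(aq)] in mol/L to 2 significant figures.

1.1 M

Ce⁴⁺/Ce³⁺ is the cathode (higher E°); E°cell = +1.613 − (−0.250) = +1.863 V with n = 2.
Since E = E° − (0.0592/n)·log Q, log Q = n(E° − E)/0.0592 = −5.608.
Balancing electrons gives 2 Ce⁴⁺(aq) + Ni(s) → 2 Ce³⁺(aq) + Ni²⁺(aq); thus Q = ([Ce³⁺(aq)]^2·[Ni²⁺(aq)]) / [Ce⁴⁺(aq)]^2.
Solving for the unknown gives log [Ce⁴⁺(aq)] = 0.033, so [Ce⁴⁺(aq)] ≈ 1.1 M.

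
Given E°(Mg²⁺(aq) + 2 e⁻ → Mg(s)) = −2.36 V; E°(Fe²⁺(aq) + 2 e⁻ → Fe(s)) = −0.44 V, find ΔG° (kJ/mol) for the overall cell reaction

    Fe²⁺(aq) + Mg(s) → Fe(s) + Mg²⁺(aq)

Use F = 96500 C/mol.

−371 kJ/mol

In the reaction as written Fe²⁺(aq) is reduced, so the Fe²⁺/Fe couple is the cathode and Mg²⁺/Mg is the anode.
E°cell = −0.44 − (−2.36) = +1.92 V; balancing electrons gives n = 2.
ΔG° = −nFE°cell = −(2)(96500)(+1.92) J/mol = −371 kJ/mol.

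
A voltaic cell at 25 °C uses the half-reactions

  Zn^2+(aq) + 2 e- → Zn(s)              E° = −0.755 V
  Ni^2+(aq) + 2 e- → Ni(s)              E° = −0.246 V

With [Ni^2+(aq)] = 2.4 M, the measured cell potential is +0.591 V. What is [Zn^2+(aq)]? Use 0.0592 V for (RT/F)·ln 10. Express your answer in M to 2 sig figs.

With Ni²⁺/Ni at the cathode and Zn²⁺/Zn at the anode, E°cell = −0.246 − (−0.755) = +0.509 V (n = 2).
Rearranging E = E° − (0.0592/n)·log Q gives log Q = 2(+0.509 − (+0.591))/0.0592 = −2.770.
For Ni^2+(aq) + Zn(s) → Ni(s) + Zn^2+(aq), the reaction quotient is Q = [Zn^2+(aq)] / [Ni^2+(aq)].
Isolating [Zn^2+(aq)] in Q = 10^{−2.770} yields log [Zn^2+(aq)] = −2.390, i.e. 0.0041 M.

0.0041 M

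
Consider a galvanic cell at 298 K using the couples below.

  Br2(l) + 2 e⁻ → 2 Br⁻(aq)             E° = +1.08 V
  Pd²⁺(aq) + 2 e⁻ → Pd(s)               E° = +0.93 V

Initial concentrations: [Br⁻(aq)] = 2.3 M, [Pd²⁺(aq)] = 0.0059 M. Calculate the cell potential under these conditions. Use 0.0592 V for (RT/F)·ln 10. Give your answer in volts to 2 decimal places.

+0.19 V

Since E°(Br₂/Br⁻) > E°(Pd²⁺/Pd), Br₂/Br⁻ serves as the cathode.
The standard potential is +1.08 − (+0.93) = +0.15 V and the balanced reaction transfers n = 2 electrons.
Balancing gives Br2(l) + Pd(s) → 2 Br⁻(aq) + Pd²⁺(aq); hence Q = [Br⁻(aq)]^2·[Pd²⁺(aq)] = 0.0312 (log Q = −1.506).
E = E° − (0.0592/n)·log Q = +0.15 − (0.0592/2)(−1.506) = +0.19 V.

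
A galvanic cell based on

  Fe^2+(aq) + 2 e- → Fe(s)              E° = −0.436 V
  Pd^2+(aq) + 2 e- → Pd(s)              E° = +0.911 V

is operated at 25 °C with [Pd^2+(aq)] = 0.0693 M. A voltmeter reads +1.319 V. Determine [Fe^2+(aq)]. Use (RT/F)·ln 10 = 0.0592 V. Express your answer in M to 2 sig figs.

0.61 M

The Pd²⁺/Pd couple has the larger reduction potential, so it is the cathode: E°cell = +0.911 − (−0.436) = +1.347 V and n = 2.
From the Nernst equation, log Q = n(E° − E)/0.0592 = 2·(+1.347 − (+1.319))/0.0592 = 0.946.
Balancing electrons gives Pd^2+(aq) + Fe(s) → Pd(s) + Fe^2+(aq); thus Q = [Fe^2+(aq)] / [Pd^2+(aq)].
Isolating [Fe^2+(aq)] in Q = 10^{0.946} yields log [Fe^2+(aq)] = −0.213, i.e. 0.61 M.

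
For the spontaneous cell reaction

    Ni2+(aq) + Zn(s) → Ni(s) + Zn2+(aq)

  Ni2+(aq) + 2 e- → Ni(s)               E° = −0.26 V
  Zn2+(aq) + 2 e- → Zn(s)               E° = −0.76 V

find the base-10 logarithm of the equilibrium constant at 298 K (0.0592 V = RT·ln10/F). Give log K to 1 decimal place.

log K = 16.9

The Ni²⁺/Ni couple is reduced (cathode); E°cell = −0.26 − (−0.76) = +0.50 V with n = 2.
At equilibrium E = 0, so log K = nE°cell / 0.0592 = (2)(+0.50) / 0.0592 = 16.9.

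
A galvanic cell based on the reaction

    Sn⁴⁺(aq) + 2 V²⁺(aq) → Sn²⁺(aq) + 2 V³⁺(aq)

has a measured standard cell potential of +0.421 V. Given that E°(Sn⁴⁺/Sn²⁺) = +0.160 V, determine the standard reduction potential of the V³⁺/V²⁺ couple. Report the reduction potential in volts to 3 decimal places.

In the reaction as written the Sn⁴⁺/Sn²⁺ couple is reduced (cathode) and V³⁺/V²⁺ is oxidized (anode), so E°cell = E°(Sn⁴⁺/Sn²⁺) − E°(V³⁺/V²⁺).
E°(V³⁺/V²⁺) = E°(cathode) − E°cell = +0.160 − (+0.421) = −0.261 V.

−0.261 V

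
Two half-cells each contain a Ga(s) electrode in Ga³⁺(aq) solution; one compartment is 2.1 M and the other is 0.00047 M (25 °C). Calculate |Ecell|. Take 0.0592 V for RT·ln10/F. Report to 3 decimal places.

0.072 V

For a concentration cell E°cell = 0, since both electrodes use the same couple.
The compartment with the higher Ga³⁺(aq) concentration (2.1 M) acts as the cathode; ions are reduced there and produced at the dilute (0.00047 M) anode.
With n = 3, Ecell = −(0.0592/3)·log([dilute]/[conc]) = −(0.0592/3)·log(0.00047/2.1) = +0.072 V.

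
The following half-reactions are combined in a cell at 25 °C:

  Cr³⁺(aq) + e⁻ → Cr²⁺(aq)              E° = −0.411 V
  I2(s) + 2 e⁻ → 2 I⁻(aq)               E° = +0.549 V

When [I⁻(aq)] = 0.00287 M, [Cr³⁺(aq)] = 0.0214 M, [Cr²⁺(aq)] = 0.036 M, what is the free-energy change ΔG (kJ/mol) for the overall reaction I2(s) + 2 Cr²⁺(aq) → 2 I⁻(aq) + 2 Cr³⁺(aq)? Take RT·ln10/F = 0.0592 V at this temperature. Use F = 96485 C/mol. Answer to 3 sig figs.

−217 kJ/mol

E°cell = +0.549 − (−0.411) = +0.960 V; the balanced reaction transfers n = 2 electrons.
The reaction quotient is ([I⁻(aq)]^2·[Cr³⁺(aq)]^2) / [Cr²⁺(aq)]^2 = 2.91×10^−6; by Nernst, E = +0.960 − (0.0592/2)(−5.536) = +1.1239 V.
Finally ΔG = −nFE = −(2)(96485 C/mol)(+1.1239 V) = −217 kJ/mol.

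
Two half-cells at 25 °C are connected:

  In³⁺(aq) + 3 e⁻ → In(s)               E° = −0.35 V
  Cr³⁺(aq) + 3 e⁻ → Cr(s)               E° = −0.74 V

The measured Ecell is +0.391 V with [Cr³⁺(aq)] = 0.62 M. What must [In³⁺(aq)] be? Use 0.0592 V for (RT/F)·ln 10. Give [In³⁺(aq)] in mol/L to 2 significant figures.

0.70 M

The In³⁺/In couple has the larger reduction potential, so it is the cathode: E°cell = −0.35 − (−0.74) = +0.39 V and n = 3.
Rearranging E = E° − (0.0592/n)·log Q gives log Q = 3(+0.39 − (+0.391))/0.0592 = −0.051.
The balanced reaction is In³⁺(aq) + Cr(s) → In(s) + Cr³⁺(aq), so Q = [Cr³⁺(aq)] / [In³⁺(aq)].
Solving for the unknown gives log [In³⁺(aq)] = −0.157, so [In³⁺(aq)] ≈ 0.70 M.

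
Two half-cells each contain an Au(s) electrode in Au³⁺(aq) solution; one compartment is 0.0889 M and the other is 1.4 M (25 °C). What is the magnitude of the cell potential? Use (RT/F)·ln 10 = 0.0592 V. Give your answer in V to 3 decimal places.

0.024 V

For a concentration cell E°cell = 0, since both electrodes use the same couple.
The compartment with the higher Au³⁺(aq) concentration (1.4 M) acts as the cathode; ions are reduced there and produced at the dilute (0.0889 M) anode.
With n = 3, Ecell = −(0.0592/3)·log([dilute]/[conc]) = −(0.0592/3)·log(0.0889/1.4) = +0.024 V.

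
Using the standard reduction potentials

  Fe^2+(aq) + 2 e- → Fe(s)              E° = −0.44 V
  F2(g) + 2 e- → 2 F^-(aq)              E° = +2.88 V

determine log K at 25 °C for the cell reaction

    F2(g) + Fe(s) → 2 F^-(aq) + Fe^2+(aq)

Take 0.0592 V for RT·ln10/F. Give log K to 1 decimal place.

log K = 112.2

The F₂/F⁻ couple is reduced (cathode); E°cell = +2.88 − (−0.44) = +3.32 V with n = 2.
At equilibrium E = 0, so log K = nE°cell / 0.0592 = (2)(+3.32) / 0.0592 = 112.2.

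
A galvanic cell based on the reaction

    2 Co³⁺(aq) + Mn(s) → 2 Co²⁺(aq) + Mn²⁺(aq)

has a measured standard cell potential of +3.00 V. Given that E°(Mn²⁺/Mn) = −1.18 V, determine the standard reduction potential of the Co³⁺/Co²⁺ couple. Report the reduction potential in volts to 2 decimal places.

+1.82 V

In the reaction as written the Co³⁺/Co²⁺ couple is reduced (cathode) and Mn²⁺/Mn is oxidized (anode), so E°cell = E°(Co³⁺/Co²⁺) − E°(Mn²⁺/Mn).
E°(Co³⁺/Co²⁺) = E°cell + E°(anode) = +3.00 + (−1.18) = +1.82 V.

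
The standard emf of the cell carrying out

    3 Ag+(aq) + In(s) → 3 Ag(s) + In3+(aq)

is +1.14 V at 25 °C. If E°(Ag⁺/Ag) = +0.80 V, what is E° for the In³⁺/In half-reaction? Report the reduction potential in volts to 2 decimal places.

In the reaction as written the Ag⁺/Ag couple is reduced (cathode) and In³⁺/In is oxidized (anode), so E°cell = E°(Ag⁺/Ag) − E°(In³⁺/In).
E°(In³⁺/In) = E°(cathode) − E°cell = +0.80 − (+1.14) = −0.34 V.

−0.34 V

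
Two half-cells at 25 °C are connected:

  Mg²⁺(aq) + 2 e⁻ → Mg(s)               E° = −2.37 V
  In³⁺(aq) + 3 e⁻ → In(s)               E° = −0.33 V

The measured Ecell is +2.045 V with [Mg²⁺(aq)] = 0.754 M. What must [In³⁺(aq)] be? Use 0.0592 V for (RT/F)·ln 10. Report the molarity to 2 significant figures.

In³⁺/In is the cathode (higher E°); E°cell = −0.33 − (−2.37) = +2.04 V with n = 6.
Rearranging E = E° − (0.0592/n)·log Q gives log Q = 6(+2.04 − (+2.045))/0.0592 = −0.507.
Balancing electrons gives 2 In³⁺(aq) + 3 Mg(s) → 2 In(s) + 3 Mg²⁺(aq); thus Q = [Mg²⁺(aq)]^3 / [In³⁺(aq)]^2.
Substituting the known concentrations and solving, log [In³⁺(aq)] = 0.070 and [In³⁺(aq)] = 1.2 M.

1.2 M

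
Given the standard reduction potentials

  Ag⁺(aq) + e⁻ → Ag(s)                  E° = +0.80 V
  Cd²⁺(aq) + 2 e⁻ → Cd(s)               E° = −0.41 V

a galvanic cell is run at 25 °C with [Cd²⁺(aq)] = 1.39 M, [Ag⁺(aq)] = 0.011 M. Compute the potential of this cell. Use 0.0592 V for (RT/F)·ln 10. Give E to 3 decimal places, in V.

Ag⁺/Ag is reduced (cathode, E° = +0.80 V) and Cd²⁺/Cd is oxidized (anode).
E°cell = +0.80 − (−0.41) = +1.21 V, with n = 2 electrons transferred.
Balancing gives 2 Ag⁺(aq) + Cd(s) → 2 Ag(s) + Cd²⁺(aq); hence Q = [Cd²⁺(aq)] / [Ag⁺(aq)]^2 = 1.15×10^4 (log Q = 4.060).
By the Nernst equation, E = +1.21 − (0.0592/2)·(4.060) = +1.090 V.

+1.090 V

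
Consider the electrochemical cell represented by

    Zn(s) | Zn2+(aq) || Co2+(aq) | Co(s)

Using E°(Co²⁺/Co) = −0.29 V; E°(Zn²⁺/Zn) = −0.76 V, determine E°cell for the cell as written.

+0.47 V

By convention the left-hand electrode in cell notation is the anode (oxidation) and the right-hand electrode is the cathode (reduction).
E°cell = E°(right) − E°(left) = −0.29 − (−0.76) = +0.47 V.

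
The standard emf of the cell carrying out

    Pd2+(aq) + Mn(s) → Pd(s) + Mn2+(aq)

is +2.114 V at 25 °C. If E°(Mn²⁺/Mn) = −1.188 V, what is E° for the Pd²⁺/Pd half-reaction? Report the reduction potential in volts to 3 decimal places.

In the reaction as written the Pd²⁺/Pd couple is reduced (cathode) and Mn²⁺/Mn is oxidized (anode), so E°cell = E°(Pd²⁺/Pd) − E°(Mn²⁺/Mn).
E°(Pd²⁺/Pd) = E°cell + E°(anode) = +2.114 + (−1.188) = +0.926 V.

+0.926 V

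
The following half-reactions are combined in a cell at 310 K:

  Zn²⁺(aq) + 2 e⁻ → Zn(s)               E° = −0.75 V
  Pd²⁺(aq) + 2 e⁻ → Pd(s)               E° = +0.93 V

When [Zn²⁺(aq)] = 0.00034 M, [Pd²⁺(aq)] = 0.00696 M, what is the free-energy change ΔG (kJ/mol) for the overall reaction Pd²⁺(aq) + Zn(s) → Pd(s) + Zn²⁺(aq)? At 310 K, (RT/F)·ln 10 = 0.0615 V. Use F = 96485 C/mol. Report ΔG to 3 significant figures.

The standard cell potential is +0.93 − (−0.75) = +1.68 V, with n = 2 electrons in the balanced equation.
Here Q = [Zn²⁺(aq)] / [Pd²⁺(aq)] = 0.0489 (log Q = −1.311), giving E = +1.68 − (0.0615/2)·(−1.311) = +1.7203 V.
Then ΔG = −nFE = −2 × 96485 × +1.7203 J/mol = −332 kJ/mol.

−332 kJ/mol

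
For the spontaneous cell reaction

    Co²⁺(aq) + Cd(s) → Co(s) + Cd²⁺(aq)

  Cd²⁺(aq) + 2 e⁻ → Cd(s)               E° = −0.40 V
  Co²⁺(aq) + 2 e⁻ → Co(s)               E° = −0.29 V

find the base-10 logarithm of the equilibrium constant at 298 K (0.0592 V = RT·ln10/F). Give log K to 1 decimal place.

log K = 3.7

The Co²⁺/Co couple is reduced (cathode); E°cell = −0.29 − (−0.40) = +0.11 V with n = 2.
At equilibrium E = 0, so log K = nE°cell / 0.0592 = (2)(+0.11) / 0.0592 = 3.7.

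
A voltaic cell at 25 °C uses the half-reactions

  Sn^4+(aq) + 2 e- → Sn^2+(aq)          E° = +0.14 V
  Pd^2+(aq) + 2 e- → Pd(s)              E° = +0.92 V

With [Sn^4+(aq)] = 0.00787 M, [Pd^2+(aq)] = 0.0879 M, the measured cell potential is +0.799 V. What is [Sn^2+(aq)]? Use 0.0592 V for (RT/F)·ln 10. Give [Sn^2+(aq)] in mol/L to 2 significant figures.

0.39 M

With Pd²⁺/Pd at the cathode and Sn⁴⁺/Sn²⁺ at the anode, E°cell = +0.92 − (+0.14) = +0.78 V (n = 2).
Rearranging E = E° − (0.0592/n)·log Q gives log Q = 2(+0.78 − (+0.799))/0.0592 = −0.642.
The balanced reaction is Pd^2+(aq) + Sn^2+(aq) → Pd(s) + Sn^4+(aq), so Q = [Sn^4+(aq)] / ([Pd^2+(aq)]·[Sn^2+(aq)]).
Substituting the known concentrations and solving, log [Sn^2+(aq)] = −0.406 and [Sn^2+(aq)] = 0.39 M.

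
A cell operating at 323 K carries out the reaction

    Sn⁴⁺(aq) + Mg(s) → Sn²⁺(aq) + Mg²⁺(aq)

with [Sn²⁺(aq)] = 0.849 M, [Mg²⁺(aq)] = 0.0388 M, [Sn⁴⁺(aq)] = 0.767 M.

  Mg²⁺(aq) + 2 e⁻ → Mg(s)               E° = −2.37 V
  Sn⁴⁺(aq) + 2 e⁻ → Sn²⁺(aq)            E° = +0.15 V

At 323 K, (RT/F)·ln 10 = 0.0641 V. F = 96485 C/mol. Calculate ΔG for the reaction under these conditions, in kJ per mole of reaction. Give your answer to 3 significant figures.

E°cell = +0.15 − (−2.37) = +2.52 V; the balanced reaction transfers n = 2 electrons.
Q = ([Sn²⁺(aq)]·[Mg²⁺(aq)]) / [Sn⁴⁺(aq)] = 0.0429, so log Q = −1.367 and E = +2.52 − (0.0641/2)(−1.367) = +2.5638 V.
Finally ΔG = −nFE = −(2)(96485 C/mol)(+2.5638 V) = −495 kJ/mol.

−495 kJ/mol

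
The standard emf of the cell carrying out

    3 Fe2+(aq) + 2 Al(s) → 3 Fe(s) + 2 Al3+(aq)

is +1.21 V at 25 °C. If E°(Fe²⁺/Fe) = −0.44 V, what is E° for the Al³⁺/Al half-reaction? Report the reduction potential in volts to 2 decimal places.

In the reaction as written the Fe²⁺/Fe couple is reduced (cathode) and Al³⁺/Al is oxidized (anode), so E°cell = E°(Fe²⁺/Fe) − E°(Al³⁺/Al).
E°(Al³⁺/Al) = E°(cathode) − E°cell = −0.44 − (+1.21) = −1.65 V.

−1.65 V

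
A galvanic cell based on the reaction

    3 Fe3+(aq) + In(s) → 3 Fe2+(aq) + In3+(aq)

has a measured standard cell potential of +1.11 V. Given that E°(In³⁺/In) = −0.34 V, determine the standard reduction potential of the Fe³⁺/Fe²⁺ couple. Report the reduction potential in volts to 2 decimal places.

+0.77 V

In the reaction as written the Fe³⁺/Fe²⁺ couple is reduced (cathode) and In³⁺/In is oxidized (anode), so E°cell = E°(Fe³⁺/Fe²⁺) − E°(In³⁺/In).
E°(Fe³⁺/Fe²⁺) = E°cell + E°(anode) = +1.11 + (−0.34) = +0.77 V.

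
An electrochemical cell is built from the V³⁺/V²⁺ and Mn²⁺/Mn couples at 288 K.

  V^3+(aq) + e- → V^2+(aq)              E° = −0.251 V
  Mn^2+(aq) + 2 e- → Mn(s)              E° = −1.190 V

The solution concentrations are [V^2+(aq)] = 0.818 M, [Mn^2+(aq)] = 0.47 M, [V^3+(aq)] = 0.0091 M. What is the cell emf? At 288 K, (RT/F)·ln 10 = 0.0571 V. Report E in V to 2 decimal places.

V³⁺/V²⁺ is reduced (cathode, E° = −0.251 V) and Mn²⁺/Mn is oxidized (anode).
E°cell = −0.251 − (−1.190) = +0.939 V, with n = 2 electrons transferred.
The balanced reaction is 2 V^3+(aq) + Mn(s) → 2 V^2+(aq) + Mn^2+(aq), so Q = ([V^2+(aq)]^2·[Mn^2+(aq)]) / [V^3+(aq)]^2 = 3.8×10^3 and log Q = 3.580.
E = E° − (0.0571/n)·log Q = +0.939 − (0.0571/2)(3.580) = +0.84 V.

+0.84 V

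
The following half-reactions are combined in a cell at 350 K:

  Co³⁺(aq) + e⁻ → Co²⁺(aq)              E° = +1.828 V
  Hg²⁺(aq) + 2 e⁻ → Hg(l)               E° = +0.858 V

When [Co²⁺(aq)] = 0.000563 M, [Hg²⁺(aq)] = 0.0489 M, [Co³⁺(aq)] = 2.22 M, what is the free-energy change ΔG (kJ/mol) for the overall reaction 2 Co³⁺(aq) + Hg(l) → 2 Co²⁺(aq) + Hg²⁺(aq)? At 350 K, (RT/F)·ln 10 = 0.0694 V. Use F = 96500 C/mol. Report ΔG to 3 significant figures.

−244 kJ/mol

The standard cell potential is +1.828 − (+0.858) = +0.970 V, with n = 2 electrons in the balanced equation.
The reaction quotient is ([Co²⁺(aq)]^2·[Hg²⁺(aq)]) / [Co³⁺(aq)]^2 = 3.14×10^−9; by Nernst, E = +0.970 − (0.0694/2)(−8.502) = +1.2650 V.
Finally ΔG = −nFE = −(2)(96500 C/mol)(+1.2650 V) = −244 kJ/mol.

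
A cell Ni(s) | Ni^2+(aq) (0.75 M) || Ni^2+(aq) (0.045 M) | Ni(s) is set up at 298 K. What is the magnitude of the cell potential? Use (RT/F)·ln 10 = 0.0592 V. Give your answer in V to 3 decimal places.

0.036 V

For a concentration cell E°cell = 0, since both electrodes use the same couple.
The compartment with the higher Ni^2+(aq) concentration (0.75 M) acts as the cathode; ions are reduced there and produced at the dilute (0.045 M) anode.
With n = 2, Ecell = −(0.0592/2)·log([dilute]/[conc]) = −(0.0592/2)·log(0.045/0.75) = +0.036 V.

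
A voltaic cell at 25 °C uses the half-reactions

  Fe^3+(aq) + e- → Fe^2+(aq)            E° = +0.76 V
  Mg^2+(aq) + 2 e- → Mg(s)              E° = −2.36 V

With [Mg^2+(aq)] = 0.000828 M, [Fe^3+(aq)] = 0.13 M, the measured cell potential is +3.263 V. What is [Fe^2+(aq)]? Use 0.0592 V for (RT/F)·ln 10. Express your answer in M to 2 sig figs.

0.017 M

Fe³⁺/Fe²⁺ is the cathode (higher E°); E°cell = +0.76 − (−2.36) = +3.12 V with n = 2.
From the Nernst equation, log Q = n(E° − E)/0.0592 = 2·(+3.12 − (+3.263))/0.0592 = −4.831.
For 2 Fe^3+(aq) + Mg(s) → 2 Fe^2+(aq) + Mg^2+(aq), the reaction quotient is Q = ([Fe^2+(aq)]^2·[Mg^2+(aq)]) / [Fe^3+(aq)]^2.
Solving for the unknown gives log [Fe^2+(aq)] = −1.761, so [Fe^2+(aq)] ≈ 0.017 M.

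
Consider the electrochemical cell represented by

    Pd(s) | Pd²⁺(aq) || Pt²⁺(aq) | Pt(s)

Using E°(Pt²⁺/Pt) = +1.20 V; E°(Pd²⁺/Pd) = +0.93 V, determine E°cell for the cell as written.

By convention the left-hand electrode in cell notation is the anode (oxidation) and the right-hand electrode is the cathode (reduction).
E°cell = E°(right) − E°(left) = +1.20 − (+0.93) = +0.27 V.

+0.27 V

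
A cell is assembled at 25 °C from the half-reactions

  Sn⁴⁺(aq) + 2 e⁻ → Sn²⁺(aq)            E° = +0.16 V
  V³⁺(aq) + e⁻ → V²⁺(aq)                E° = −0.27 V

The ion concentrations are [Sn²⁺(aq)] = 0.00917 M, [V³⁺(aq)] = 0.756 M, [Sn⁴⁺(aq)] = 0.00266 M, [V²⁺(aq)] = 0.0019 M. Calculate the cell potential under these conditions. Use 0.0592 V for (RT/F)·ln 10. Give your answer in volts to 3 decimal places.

+0.260 V

Since E°(Sn⁴⁺/Sn²⁺) > E°(V³⁺/V²⁺), Sn⁴⁺/Sn²⁺ serves as the cathode.
E°cell = +0.16 − (−0.27) = +0.43 V, with n = 2 electrons transferred.
The balanced reaction is Sn⁴⁺(aq) + 2 V²⁺(aq) → Sn²⁺(aq) + 2 V³⁺(aq), so Q = ([Sn²⁺(aq)]·[V³⁺(aq)]^2) / ([Sn⁴⁺(aq)]·[V²⁺(aq)]^2) = 5.46×10^5 and log Q = 5.737.
By the Nernst equation, E = +0.43 − (0.0592/2)·(5.737) = +0.260 V.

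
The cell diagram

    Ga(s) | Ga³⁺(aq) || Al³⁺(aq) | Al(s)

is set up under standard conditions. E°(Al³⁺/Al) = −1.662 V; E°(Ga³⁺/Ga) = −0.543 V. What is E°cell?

By convention the left-hand electrode in cell notation is the anode (oxidation) and the right-hand electrode is the cathode (reduction).
E°cell = E°(right) − E°(left) = −1.662 − (−0.543) = −1.119 V.
The negative sign shows that, as written, the cell would require an external voltage to drive the reaction.

−1.119 V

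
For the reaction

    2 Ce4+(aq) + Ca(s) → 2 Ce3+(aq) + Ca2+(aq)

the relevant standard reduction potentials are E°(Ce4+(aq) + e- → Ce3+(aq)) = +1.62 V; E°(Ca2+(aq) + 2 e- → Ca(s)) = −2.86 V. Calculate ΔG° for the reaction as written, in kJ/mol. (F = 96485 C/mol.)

−865 kJ/mol

In the reaction as written Ce4+(aq) is reduced, so the Ce⁴⁺/Ce³⁺ couple is the cathode and Ca²⁺/Ca is the anode.
E°cell = +1.62 − (−2.86) = +4.48 V; balancing electrons gives n = 2.
ΔG° = −nFE°cell = −(2)(96485)(+4.48) J/mol = −865 kJ/mol.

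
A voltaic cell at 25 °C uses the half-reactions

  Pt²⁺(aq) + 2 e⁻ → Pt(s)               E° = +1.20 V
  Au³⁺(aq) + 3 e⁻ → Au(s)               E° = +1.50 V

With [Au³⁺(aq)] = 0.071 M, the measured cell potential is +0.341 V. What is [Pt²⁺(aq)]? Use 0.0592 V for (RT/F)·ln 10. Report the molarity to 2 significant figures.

The Au³⁺/Au couple has the larger reduction potential, so it is the cathode: E°cell = +1.50 − (+1.20) = +0.30 V and n = 6.
Rearranging E = E° − (0.0592/n)·log Q gives log Q = 6(+0.30 − (+0.341))/0.0592 = −4.155.
For 2 Au³⁺(aq) + 3 Pt(s) → 2 Au(s) + 3 Pt²⁺(aq), the reaction quotient is Q = [Pt²⁺(aq)]^3 / [Au³⁺(aq)]^2.
Isolating [Pt²⁺(aq)] in Q = 10^{−4.155} yields log [Pt²⁺(aq)] = −2.151, i.e. 0.0071 M.

0.0071 M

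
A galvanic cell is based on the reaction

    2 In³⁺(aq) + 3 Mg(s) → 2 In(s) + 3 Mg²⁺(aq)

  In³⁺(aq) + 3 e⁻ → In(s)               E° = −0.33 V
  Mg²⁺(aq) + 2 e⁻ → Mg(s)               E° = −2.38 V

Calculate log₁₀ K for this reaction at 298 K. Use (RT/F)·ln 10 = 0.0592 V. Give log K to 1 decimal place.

The In³⁺/In couple is reduced (cathode); E°cell = −0.33 − (−2.38) = +2.05 V with n = 6.
At equilibrium E = 0, so log K = nE°cell / 0.0592 = (6)(+2.05) / 0.0592 = 207.8.

log K = 207.8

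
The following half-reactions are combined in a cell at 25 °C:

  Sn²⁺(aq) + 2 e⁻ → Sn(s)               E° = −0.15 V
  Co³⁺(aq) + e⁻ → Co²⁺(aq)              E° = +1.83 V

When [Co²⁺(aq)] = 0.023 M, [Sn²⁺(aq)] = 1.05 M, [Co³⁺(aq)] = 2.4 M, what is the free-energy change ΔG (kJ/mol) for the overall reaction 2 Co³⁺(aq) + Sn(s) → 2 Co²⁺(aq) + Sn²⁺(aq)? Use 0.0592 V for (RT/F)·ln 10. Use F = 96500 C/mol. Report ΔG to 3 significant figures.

E°cell = +1.83 − (−0.15) = +1.98 V; the balanced reaction transfers n = 2 electrons.
The reaction quotient is ([Co²⁺(aq)]^2·[Sn²⁺(aq)]) / [Co³⁺(aq)]^2 = 9.64×10^−5; by Nernst, E = +1.98 − (0.0592/2)(−4.016) = +2.0989 V.
Finally ΔG = −nFE = −(2)(96500 C/mol)(+2.0989 V) = −405 kJ/mol.

−405 kJ/mol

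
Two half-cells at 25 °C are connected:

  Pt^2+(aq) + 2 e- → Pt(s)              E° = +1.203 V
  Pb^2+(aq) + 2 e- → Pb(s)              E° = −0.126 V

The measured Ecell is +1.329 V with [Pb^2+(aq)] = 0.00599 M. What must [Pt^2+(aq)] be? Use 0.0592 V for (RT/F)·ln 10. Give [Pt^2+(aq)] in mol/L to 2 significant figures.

Pt²⁺/Pt is the cathode (higher E°); E°cell = +1.203 − (−0.126) = +1.329 V with n = 2.
Rearranging E = E° − (0.0592/n)·log Q gives log Q = 2(+1.329 − (+1.329))/0.0592 = 0.000.
For Pt^2+(aq) + Pb(s) → Pt(s) + Pb^2+(aq), the reaction quotient is Q = [Pb^2+(aq)] / [Pt^2+(aq)].
Solving for the unknown gives log [Pt^2+(aq)] = −2.223, so [Pt^2+(aq)] ≈ 0.0060 M.

0.0060 M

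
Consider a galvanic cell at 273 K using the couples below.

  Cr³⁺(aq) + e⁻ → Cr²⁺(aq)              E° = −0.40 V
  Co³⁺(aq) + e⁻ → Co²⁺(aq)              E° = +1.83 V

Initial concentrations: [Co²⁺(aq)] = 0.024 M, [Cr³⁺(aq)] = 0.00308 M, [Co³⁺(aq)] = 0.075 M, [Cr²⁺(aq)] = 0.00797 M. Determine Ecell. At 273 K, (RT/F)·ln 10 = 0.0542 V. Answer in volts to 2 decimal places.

+2.28 V

The Co³⁺/Co²⁺ couple has the more positive E°, so it is the cathode; Cr³⁺/Cr²⁺ is the anode.
E°cell = +1.83 − (−0.40) = +2.23 V, with n = 1 electron transferred.
Balancing gives Co³⁺(aq) + Cr²⁺(aq) → Co²⁺(aq) + Cr³⁺(aq); hence Q = ([Co²⁺(aq)]·[Cr³⁺(aq)]) / ([Co³⁺(aq)]·[Cr²⁺(aq)]) = 0.124 (log Q = −0.908).
E = E° − (0.0542/n)·log Q = +2.23 − (0.0542/1)(−0.908) = +2.28 V.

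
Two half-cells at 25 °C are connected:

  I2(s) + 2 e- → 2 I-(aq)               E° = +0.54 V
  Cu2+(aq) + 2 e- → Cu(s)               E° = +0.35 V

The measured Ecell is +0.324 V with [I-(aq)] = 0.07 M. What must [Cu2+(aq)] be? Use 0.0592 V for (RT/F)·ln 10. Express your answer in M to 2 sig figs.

0.0061 M

With I₂/I⁻ at the cathode and Cu²⁺/Cu at the anode, E°cell = +0.54 − (+0.35) = +0.19 V (n = 2).
From the Nernst equation, log Q = n(E° − E)/0.0592 = 2·(+0.19 − (+0.324))/0.0592 = −4.527.
For I2(s) + Cu(s) → 2 I-(aq) + Cu2+(aq), the reaction quotient is Q = [I-(aq)]^2·[Cu2+(aq)].
Solving for the unknown gives log [Cu2+(aq)] = −2.217, so [Cu2+(aq)] ≈ 0.0061 M.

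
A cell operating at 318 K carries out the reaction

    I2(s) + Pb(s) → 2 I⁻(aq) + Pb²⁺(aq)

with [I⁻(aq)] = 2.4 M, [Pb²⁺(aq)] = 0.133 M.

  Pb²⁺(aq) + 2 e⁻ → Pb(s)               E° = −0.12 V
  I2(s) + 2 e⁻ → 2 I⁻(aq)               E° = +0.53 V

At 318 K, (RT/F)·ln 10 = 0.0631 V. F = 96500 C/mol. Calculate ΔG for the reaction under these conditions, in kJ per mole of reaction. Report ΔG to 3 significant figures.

With I₂/I⁻ reduced at the cathode, E°cell = +0.53 − (−0.12) = +0.65 V and n = 2.
The reaction quotient is [I⁻(aq)]^2·[Pb²⁺(aq)] = 0.766; by Nernst, E = +0.65 − (0.0631/2)(−0.116) = +0.6537 V.
Finally ΔG = −nFE = −(2)(96500 C/mol)(+0.6537 V) = −126 kJ/mol.

−126 kJ/mol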